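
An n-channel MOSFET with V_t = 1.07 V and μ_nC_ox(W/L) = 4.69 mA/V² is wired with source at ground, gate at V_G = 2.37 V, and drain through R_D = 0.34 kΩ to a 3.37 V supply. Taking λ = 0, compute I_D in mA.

V_GS = V_G = 2.37 V, so V_ov = 2.37 − 1.07 = 1.3 V.
Assume saturation: I_D = ½ k_n V_ov² = 0.5 × 4.69 × 1.3² = 3.96 mA, giving V_DS = V_DD − I_D R_D = 3.37 − 3.96 × 0.34 = 2.02 V.
V_DS = 2.02 V ≥ V_ov = 1.3 V, confirming saturation.

I_D = 3.96 mA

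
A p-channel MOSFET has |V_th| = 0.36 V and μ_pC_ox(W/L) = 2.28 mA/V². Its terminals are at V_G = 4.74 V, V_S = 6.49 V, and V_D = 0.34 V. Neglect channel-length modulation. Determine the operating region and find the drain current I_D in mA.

Saturation; I_D = 2.20 mA

V_SG = V_S − V_G = 6.49 − 4.74 = 1.75 V; V_SD = V_S − V_D = 6.49 − 0.34 = 6.15 V.
V_ov = V_SG − |V_th| = 1.75 − 0.36 = 1.39 V.
Since V_SD = 6.15 V ≥ V_ov = 1.39 V, the device is in saturation.
I_D = ½ k_p V_ov² = 0.5 × 2.28 × 1.39² = 2.2 mA.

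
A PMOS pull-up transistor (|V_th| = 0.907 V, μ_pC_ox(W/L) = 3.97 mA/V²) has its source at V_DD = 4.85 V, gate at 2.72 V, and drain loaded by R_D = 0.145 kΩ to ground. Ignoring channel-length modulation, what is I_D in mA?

I_D = 2.97 mA

V_SG = V_DD − V_G = 4.85 − 2.72 = 2.13 V, so V_ov = 2.13 − 0.907 = 1.22 V.
Assume saturation: I_D = ½ k_p V_ov² = 0.5 × 3.97 × 1.22² = 2.97 mA, giving V_SD = V_DD − I_D R_D = 4.85 − 2.97 × 0.145 = 4.42 V.
V_SD = 4.42 V ≥ V_ov = 1.22 V, confirming saturation.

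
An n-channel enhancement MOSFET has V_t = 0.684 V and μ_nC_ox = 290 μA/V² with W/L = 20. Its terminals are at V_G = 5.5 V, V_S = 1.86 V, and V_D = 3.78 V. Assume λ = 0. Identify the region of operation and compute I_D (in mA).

V_GS = V_G − V_S = 5.5 − 1.86 = 3.64 V; V_DS = V_D − V_S = 3.78 − 1.86 = 1.92 V.
k_n = μ_nC_ox · (W/L) = 5.8 mA/V².
V_ov = V_GS − V_t = 3.64 − 0.684 = 2.96 V.
Since V_DS = 1.92 V < V_ov = 2.96 V, the device is in the triode region.
I_D = k_n [V_ov · V_DS − ½ V_DS²] = 5.8 × [2.96 × 1.92 − 0.5 × 1.92²] = 22.2 mA.

Triode; I_D = 22.2 mA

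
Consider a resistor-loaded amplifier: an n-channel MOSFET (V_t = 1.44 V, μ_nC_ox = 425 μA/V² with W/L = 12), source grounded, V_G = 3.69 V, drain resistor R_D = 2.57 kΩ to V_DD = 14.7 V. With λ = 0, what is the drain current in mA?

I_D = 5.51 mA

V_GS = V_G = 3.69 V, so V_ov = 3.69 − 1.44 = 2.25 V.
k_n = μ_nC_ox · (W/L) = 5.1 mA/V².
Assume saturation: I_D = ½ k_n V_ov² = 0.5 × 5.1 × 2.25² = 12.9 mA, giving V_DS = V_DD − I_D R_D = 14.7 − 12.9 × 2.57 = -18.5 V.
But -18.5 V < V_ov = 2.25 V, so the device is actually in triode.
In triode I_D = k_n[V_ov V_DS − ½ V_DS²] and I_D = (V_DD − V_DS)/R_D. Equating: 6.55 V_DS² − 30.49 V_DS + 14.7 = 0, giving V_DS = 0.546 V (the root below V_ov).
I_D = (14.7 − 0.546) / 2.57 = 5.51 mA.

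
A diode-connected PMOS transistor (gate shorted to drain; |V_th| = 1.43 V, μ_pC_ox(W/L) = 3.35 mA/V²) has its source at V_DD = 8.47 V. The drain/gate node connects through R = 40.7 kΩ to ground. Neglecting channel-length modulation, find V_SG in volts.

With gate tied to drain, V_SG = V_SD ≥ V_SG − |V_th|, so the device is in saturation.
KCL at the drain: ½ k_p (V_SG − |V_th|)² = (V_DD − V_SG)/R.
Let x = V_SG − 1.43. Then 68.2 x² + x − 7.04 = 0, giving x = 0.314 V (positive root), so V_SG = 1.74 V.
I_D = (V_DD − V_SG)/R = (8.47 − 1.74) / 40.7 = 0.165 mA.

V_SG = 1.74 V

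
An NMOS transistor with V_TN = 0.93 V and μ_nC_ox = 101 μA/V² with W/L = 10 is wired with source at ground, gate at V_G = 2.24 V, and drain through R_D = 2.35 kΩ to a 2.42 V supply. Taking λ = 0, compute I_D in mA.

I_D = 0.710 mA

V_GS = V_G = 2.24 V, so V_ov = 2.24 − 0.93 = 1.31 V.
k_n = μ_nC_ox · (W/L) = 1.01 mA/V².
Assume saturation: I_D = ½ k_n V_ov² = 0.5 × 1.01 × 1.31² = 0.867 mA, giving V_DS = V_DD − I_D R_D = 2.42 − 0.867 × 2.35 = 0.383 V.
But 0.383 V < V_ov = 1.31 V, so the device is actually in triode.
In triode I_D = k_n[V_ov V_DS − ½ V_DS²] and I_D = (V_DD − V_DS)/R_D. Equating: 1.19 V_DS² − 4.109 V_DS + 2.42 = 0, giving V_DS = 0.752 V (the root below V_ov).
I_D = (2.42 − 0.752) / 2.35 = 0.71 mA.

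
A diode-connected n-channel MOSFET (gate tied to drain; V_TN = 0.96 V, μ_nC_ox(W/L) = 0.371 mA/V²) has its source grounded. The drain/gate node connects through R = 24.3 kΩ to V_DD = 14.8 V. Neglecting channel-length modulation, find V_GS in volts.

V_GS = 2.60 V

With gate tied to drain, V_GS = V_DS ≥ V_GS − V_TN, so the device is in saturation.
KCL at the drain: ½ k_n (V_GS − V_TN)² = (V_DD − V_GS)/R.
Let x = V_GS − 0.96. Then 4.51 x² + x − 13.84 = 0, giving x = 1.64 V (positive root), so V_GS = 2.6 V.
I_D = (V_DD − V_GS)/R = (14.8 − 2.6) / 24.3 = 0.502 mA.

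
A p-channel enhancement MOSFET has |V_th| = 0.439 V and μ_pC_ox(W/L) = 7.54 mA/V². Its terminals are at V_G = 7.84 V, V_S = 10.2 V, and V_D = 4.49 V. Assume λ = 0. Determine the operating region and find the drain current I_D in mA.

V_SG = V_S − V_G = 10.2 − 7.84 = 2.36 V; V_SD = V_S − V_D = 10.2 − 4.49 = 5.71 V.
V_ov = V_SG − |V_th| = 2.36 − 0.439 = 1.92 V.
Since V_SD = 5.71 V ≥ V_ov = 1.92 V, the device is in saturation.
I_D = ½ k_p V_ov² = 0.5 × 7.54 × 1.92² = 13.9 mA.

Saturation; I_D = 13.9 mA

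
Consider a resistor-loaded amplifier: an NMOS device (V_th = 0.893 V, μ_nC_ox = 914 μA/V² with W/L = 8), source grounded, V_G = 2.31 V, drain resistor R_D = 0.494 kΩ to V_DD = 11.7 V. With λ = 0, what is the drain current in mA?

I_D = 7.34 mA

V_GS = V_G = 2.31 V, so V_ov = 2.31 − 0.893 = 1.42 V.
k_n = μ_nC_ox · (W/L) = 7.312 mA/V².
Assume saturation: I_D = ½ k_n V_ov² = 0.5 × 7.312 × 1.42² = 7.34 mA, giving V_DS = V_DD − I_D R_D = 11.7 − 7.34 × 0.494 = 8.07 V.
V_DS = 8.07 V ≥ V_ov = 1.42 V, confirming saturation.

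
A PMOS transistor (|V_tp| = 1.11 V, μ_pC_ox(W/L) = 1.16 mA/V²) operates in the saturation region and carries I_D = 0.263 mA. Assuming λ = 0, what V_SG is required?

In saturation I_D = ½ k_p (V_SG − |V_tp|)², so V_SG − |V_tp| = √(2 I_D / k_p) = √(2 × 0.263 / 1.16) = 0.673 V.
V_SG = 1.11 + 0.673 = 1.78 V.

V_SG = 1.78 V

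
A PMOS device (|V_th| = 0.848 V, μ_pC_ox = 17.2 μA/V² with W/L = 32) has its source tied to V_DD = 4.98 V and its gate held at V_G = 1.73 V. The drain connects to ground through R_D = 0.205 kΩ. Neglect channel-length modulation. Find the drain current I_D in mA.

I_D = 1.59 mA

V_SG = V_DD − V_G = 4.98 − 1.73 = 3.25 V, so V_ov = 3.25 − 0.848 = 2.4 V.
k_p = μ_pC_ox · (W/L) = 0.5504 mA/V².
Assume saturation: I_D = ½ k_p V_ov² = 0.5 × 0.5504 × 2.4² = 1.59 mA, giving V_SD = V_DD − I_D R_D = 4.98 − 1.59 × 0.205 = 4.65 V.
V_SD = 4.65 V ≥ V_ov = 2.4 V, confirming saturation.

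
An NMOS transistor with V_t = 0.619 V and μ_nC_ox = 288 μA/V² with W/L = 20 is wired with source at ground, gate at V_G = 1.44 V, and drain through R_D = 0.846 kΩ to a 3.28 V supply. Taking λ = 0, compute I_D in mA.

I_D = 1.94 mA

V_GS = V_G = 1.44 V, so V_ov = 1.44 − 0.619 = 0.821 V.
k_n = μ_nC_ox · (W/L) = 5.76 mA/V².
Assume saturation: I_D = ½ k_n V_ov² = 0.5 × 5.76 × 0.821² = 1.94 mA, giving V_DS = V_DD − I_D R_D = 3.28 − 1.94 × 0.846 = 1.64 V.
V_DS = 1.64 V ≥ V_ov = 0.821 V, confirming saturation.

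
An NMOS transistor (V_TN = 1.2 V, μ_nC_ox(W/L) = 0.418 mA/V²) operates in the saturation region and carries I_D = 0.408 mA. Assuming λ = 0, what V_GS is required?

V_GS = 2.60 V

In saturation I_D = ½ k_n (V_GS − V_TN)², so V_GS − V_TN = √(2 I_D / k_n) = √(2 × 0.408 / 0.418) = 1.4 V.
V_GS = 1.2 + 1.4 = 2.6 V.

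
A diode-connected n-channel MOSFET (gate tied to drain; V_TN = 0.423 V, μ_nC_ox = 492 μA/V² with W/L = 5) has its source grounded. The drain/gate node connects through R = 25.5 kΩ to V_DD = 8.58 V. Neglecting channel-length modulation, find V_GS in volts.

With gate tied to drain, V_GS = V_DS ≥ V_GS − V_TN, so the device is in saturation.
k_n = μ_nC_ox · (W/L) = 2.46 mA/V².
KCL at the drain: ½ k_n (V_GS − V_TN)² = (V_DD − V_GS)/R.
Let x = V_GS − 0.423. Then 31.4 x² + x − 8.157 = 0, giving x = 0.494 V (positive root), so V_GS = 0.917 V.
I_D = (V_DD − V_GS)/R = (8.58 − 0.917) / 25.5 = 0.3 mA.

V_GS = 0.917 V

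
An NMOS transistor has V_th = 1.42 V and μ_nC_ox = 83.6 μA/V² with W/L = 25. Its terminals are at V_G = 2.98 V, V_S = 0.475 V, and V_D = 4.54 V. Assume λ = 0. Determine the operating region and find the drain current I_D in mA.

Saturation; I_D = 1.23 mA

V_GS = V_G − V_S = 2.98 − 0.475 = 2.5 V; V_DS = V_D − V_S = 4.54 − 0.475 = 4.07 V.
k_n = μ_nC_ox · (W/L) = 2.09 mA/V².
V_ov = V_GS − V_th = 2.5 − 1.42 = 1.08 V.
Since V_DS = 4.07 V ≥ V_ov = 1.08 V, the device is in saturation.
I_D = ½ k_n V_ov² = 0.5 × 2.09 × 1.08² = 1.23 mA.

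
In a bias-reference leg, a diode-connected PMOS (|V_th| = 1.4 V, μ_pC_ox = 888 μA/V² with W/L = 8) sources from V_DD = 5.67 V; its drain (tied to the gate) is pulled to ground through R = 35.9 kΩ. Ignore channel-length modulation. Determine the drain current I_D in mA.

I_D = 0.114 mA

With gate tied to drain, V_SG = V_SD ≥ V_SG − |V_th|, so the device is in saturation.
k_p = μ_pC_ox · (W/L) = 7.104 mA/V².
KCL at the drain: ½ k_p (V_SG − |V_th|)² = (V_DD − V_SG)/R.
Let x = V_SG − 1.4. Then 128 x² + x − 4.27 = 0, giving x = 0.179 V (positive root), so V_SG = 1.58 V.
I_D = (V_DD − V_SG)/R = (5.67 − 1.58) / 35.9 = 0.114 mA.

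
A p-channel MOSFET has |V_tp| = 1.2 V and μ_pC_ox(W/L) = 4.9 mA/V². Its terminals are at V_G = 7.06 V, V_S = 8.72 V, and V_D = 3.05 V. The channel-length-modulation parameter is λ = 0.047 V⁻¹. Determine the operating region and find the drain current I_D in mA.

Saturation; I_D = 0.657 mA

V_SG = V_S − V_G = 8.72 − 7.06 = 1.66 V; V_SD = V_S − V_D = 8.72 − 3.05 = 5.67 V.
V_ov = V_SG − |V_tp| = 1.66 − 1.2 = 0.46 V.
Since V_SD = 5.67 V ≥ V_ov = 0.46 V, the device is in saturation.
I_D = ½ k_p V_ov² (1 + λ V_SD) = 0.5 × 4.9 × 0.46² × (1 + 0.047 × 5.67) = 0.657 mA.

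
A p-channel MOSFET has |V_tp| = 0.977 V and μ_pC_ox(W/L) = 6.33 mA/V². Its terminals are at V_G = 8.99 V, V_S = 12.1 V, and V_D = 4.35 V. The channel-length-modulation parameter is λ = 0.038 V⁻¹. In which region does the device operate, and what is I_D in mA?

Saturation; I_D = 18.6 mA

V_SG = V_S − V_G = 12.1 − 8.99 = 3.11 V; V_SD = V_S − V_D = 12.1 − 4.35 = 7.75 V.
V_ov = V_SG − |V_tp| = 3.11 − 0.977 = 2.13 V.
Since V_SD = 7.75 V ≥ V_ov = 2.13 V, the device is in saturation.
I_D = ½ k_p V_ov² (1 + λ V_SD) = 0.5 × 6.33 × 2.13² × (1 + 0.038 × 7.75) = 18.6 mA.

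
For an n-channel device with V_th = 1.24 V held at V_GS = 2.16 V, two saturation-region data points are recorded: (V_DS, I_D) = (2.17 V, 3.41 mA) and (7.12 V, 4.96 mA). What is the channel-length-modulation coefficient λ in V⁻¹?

λ = 0.115 V⁻¹

With V_GS fixed, I_D ∝ (1 + λ V_DS) in saturation, so I_D2/I_D1 = (1 + λ V_DS2)/(1 + λ V_DS1).
4.96/3.41 = 1.455 = (1 + 7.12 λ)/(1 + 2.17 λ).
Solving: λ (I_D1 V_DS2 − I_D2 V_DS1) = I_D2 − I_D1, so λ = (4.96 − 3.41) / (3.41 × 7.12 − 4.96 × 2.17) = 1.55 / 13.5 = 0.115 V⁻¹.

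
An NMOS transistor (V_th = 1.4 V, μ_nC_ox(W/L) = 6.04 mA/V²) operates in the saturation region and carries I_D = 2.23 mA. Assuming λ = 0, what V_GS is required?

In saturation I_D = ½ k_n (V_GS − V_th)², so V_GS − V_th = √(2 I_D / k_n) = √(2 × 2.23 / 6.04) = 0.859 V.
V_GS = 1.4 + 0.859 = 2.26 V.

V_GS = 2.26 V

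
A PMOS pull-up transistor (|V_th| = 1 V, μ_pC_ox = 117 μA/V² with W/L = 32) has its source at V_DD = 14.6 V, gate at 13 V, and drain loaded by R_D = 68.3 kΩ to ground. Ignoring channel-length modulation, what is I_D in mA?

I_D = 0.212 mA

V_SG = V_DD − V_G = 14.6 − 13 = 1.6 V, so V_ov = 1.6 − 1 = 0.6 V.
k_p = μ_pC_ox · (W/L) = 3.744 mA/V².
Assume saturation: I_D = ½ k_p V_ov² = 0.5 × 3.744 × 0.6² = 0.674 mA, giving V_SD = V_DD − I_D R_D = 14.6 − 0.674 × 68.3 = -31.4 V.
But -31.4 V < V_ov = 0.6 V, so the device is actually in triode.
In triode I_D = k_p[V_ov V_SD − ½ V_SD²] and I_D = (V_DD − V_SD)/R_D. Equating: 128 V_SD² − 154.4 V_SD + 14.6 = 0, giving V_SD = 0.103 V (the root below V_ov).
I_D = (14.6 − 0.103) / 68.3 = 0.212 mA.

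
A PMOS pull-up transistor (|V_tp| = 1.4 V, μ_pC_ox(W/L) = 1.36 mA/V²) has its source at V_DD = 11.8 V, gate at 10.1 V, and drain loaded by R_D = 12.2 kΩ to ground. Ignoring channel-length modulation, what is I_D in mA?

I_D = 0.0612 mA

V_SG = V_DD − V_G = 11.8 − 10.1 = 1.7 V, so V_ov = 1.7 − 1.4 = 0.3 V.
Assume saturation: I_D = ½ k_p V_ov² = 0.5 × 1.36 × 0.3² = 0.0612 mA, giving V_SD = V_DD − I_D R_D = 11.8 − 0.0612 × 12.2 = 11.1 V.
V_SD = 11.1 V ≥ V_ov = 0.3 V, confirming saturation.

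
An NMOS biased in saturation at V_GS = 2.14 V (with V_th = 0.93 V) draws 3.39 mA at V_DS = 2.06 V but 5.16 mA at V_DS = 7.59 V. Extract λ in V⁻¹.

λ = 0.117 V⁻¹

With V_GS fixed, I_D ∝ (1 + λ V_DS) in saturation, so I_D2/I_D1 = (1 + λ V_DS2)/(1 + λ V_DS1).
5.16/3.39 = 1.522 = (1 + 7.59 λ)/(1 + 2.06 λ).
Solving: λ (I_D1 V_DS2 − I_D2 V_DS1) = I_D2 − I_D1, so λ = (5.16 − 3.39) / (3.39 × 7.59 − 5.16 × 2.06) = 1.77 / 15.1 = 0.117 V⁻¹.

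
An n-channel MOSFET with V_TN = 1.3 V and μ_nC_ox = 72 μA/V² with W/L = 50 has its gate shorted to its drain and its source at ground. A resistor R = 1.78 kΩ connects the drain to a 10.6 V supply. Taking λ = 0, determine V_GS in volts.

With gate tied to drain, V_GS = V_DS ≥ V_GS − V_TN, so the device is in saturation.
k_n = μ_nC_ox · (W/L) = 3.6 mA/V².
KCL at the drain: ½ k_n (V_GS − V_TN)² = (V_DD − V_GS)/R.
Let x = V_GS − 1.3. Then 3.2 x² + x − 9.3 = 0, giving x = 1.55 V (positive root), so V_GS = 2.85 V.
I_D = (V_DD − V_GS)/R = (10.6 − 2.85) / 1.78 = 4.35 mA.

V_GS = 2.85 V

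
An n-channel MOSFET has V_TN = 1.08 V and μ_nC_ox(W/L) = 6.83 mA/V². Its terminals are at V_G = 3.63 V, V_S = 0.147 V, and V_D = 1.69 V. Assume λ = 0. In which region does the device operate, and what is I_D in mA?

Triode; I_D = 17.2 mA

V_GS = V_G − V_S = 3.63 − 0.147 = 3.48 V; V_DS = V_D − V_S = 1.69 − 0.147 = 1.54 V.
V_ov = V_GS − V_TN = 3.48 − 1.08 = 2.4 V.
Since V_DS = 1.54 V < V_ov = 2.4 V, the device is in the triode region.
I_D = k_n [V_ov · V_DS − ½ V_DS²] = 6.83 × [2.4 × 1.54 − 0.5 × 1.54²] = 17.2 mA.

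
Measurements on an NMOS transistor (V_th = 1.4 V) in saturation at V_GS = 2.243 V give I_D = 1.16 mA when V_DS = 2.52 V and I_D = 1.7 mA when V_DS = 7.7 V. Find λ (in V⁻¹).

With V_GS fixed, I_D ∝ (1 + λ V_DS) in saturation, so I_D2/I_D1 = (1 + λ V_DS2)/(1 + λ V_DS1).
1.7/1.16 = 1.466 = (1 + 7.7 λ)/(1 + 2.52 λ).
Solving: λ (I_D1 V_DS2 − I_D2 V_DS1) = I_D2 − I_D1, so λ = (1.7 − 1.16) / (1.16 × 7.7 − 1.7 × 2.52) = 0.54 / 4.65 = 0.116 V⁻¹.

λ = 0.116 V⁻¹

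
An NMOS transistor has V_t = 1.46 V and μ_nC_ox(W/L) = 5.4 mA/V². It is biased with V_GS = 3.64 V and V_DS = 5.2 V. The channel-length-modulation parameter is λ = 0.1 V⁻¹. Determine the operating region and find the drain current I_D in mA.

Saturation; I_D = 19.5 mA

V_ov = V_GS − V_t = 3.64 − 1.46 = 2.18 V.
Since V_DS = 5.2 V ≥ V_ov = 2.18 V, the device is in saturation.
I_D = ½ k_n V_ov² (1 + λ V_DS) = 0.5 × 5.4 × 2.18² × (1 + 0.1 × 5.2) = 19.5 mA.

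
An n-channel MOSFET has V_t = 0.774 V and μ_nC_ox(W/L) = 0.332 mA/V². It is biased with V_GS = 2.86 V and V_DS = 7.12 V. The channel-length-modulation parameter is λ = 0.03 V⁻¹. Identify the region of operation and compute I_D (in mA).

V_ov = V_GS − V_t = 2.86 − 0.774 = 2.09 V.
Since V_DS = 7.12 V ≥ V_ov = 2.09 V, the device is in saturation.
I_D = ½ k_n V_ov² (1 + λ V_DS) = 0.5 × 0.332 × 2.09² × (1 + 0.03 × 7.12) = 0.877 mA.

Saturation; I_D = 0.877 mA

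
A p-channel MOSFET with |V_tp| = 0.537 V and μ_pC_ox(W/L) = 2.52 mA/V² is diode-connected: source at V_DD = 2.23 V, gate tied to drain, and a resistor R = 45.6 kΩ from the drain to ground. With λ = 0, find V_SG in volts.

V_SG = 0.700 V

With gate tied to drain, V_SG = V_SD ≥ V_SG − |V_tp|, so the device is in saturation.
KCL at the drain: ½ k_p (V_SG − |V_tp|)² = (V_DD − V_SG)/R.
Let x = V_SG − 0.537. Then 57.5 x² + x − 1.693 = 0, giving x = 0.163 V (positive root), so V_SG = 0.7 V.
I_D = (V_DD − V_SG)/R = (2.23 − 0.7) / 45.6 = 0.0335 mA.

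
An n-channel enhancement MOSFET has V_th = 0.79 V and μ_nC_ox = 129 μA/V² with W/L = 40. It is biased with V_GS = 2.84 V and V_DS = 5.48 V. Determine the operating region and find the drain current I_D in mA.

k_n = μ_nC_ox · (W/L) = 5.16 mA/V².
V_ov = V_GS − V_th = 2.84 − 0.79 = 2.05 V.
Since V_DS = 5.48 V ≥ V_ov = 2.05 V, the device is in saturation.
I_D = ½ k_n V_ov² = 0.5 × 5.16 × 2.05² = 10.8 mA.

Saturation; I_D = 10.8 mA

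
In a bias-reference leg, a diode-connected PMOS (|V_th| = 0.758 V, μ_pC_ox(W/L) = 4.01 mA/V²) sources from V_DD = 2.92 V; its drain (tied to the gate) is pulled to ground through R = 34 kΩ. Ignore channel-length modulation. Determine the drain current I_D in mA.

I_D = 0.0586 mA

With gate tied to drain, V_SG = V_SD ≥ V_SG − |V_th|, so the device is in saturation.
KCL at the drain: ½ k_p (V_SG − |V_th|)² = (V_DD − V_SG)/R.
Let x = V_SG − 0.758. Then 68.2 x² + x − 2.162 = 0, giving x = 0.171 V (positive root), so V_SG = 0.929 V.
I_D = (V_DD − V_SG)/R = (2.92 − 0.929) / 34 = 0.0586 mA.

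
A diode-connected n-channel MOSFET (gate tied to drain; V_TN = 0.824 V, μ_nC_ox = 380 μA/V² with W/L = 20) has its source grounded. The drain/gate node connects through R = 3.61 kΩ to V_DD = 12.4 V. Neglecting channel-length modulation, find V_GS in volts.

With gate tied to drain, V_GS = V_DS ≥ V_GS − V_TN, so the device is in saturation.
k_n = μ_nC_ox · (W/L) = 7.6 mA/V².
KCL at the drain: ½ k_n (V_GS − V_TN)² = (V_DD − V_GS)/R.
Let x = V_GS − 0.824. Then 13.7 x² + x − 11.58 = 0, giving x = 0.883 V (positive root), so V_GS = 1.71 V.
I_D = (V_DD − V_GS)/R = (12.4 − 1.71) / 3.61 = 2.96 mA.

V_GS = 1.71 V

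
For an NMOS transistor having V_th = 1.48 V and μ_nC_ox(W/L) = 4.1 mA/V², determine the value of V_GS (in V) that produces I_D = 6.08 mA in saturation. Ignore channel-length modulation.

In saturation I_D = ½ k_n (V_GS − V_th)², so V_GS − V_th = √(2 I_D / k_n) = √(2 × 6.08 / 4.1) = 1.72 V.
V_GS = 1.48 + 1.72 = 3.2 V.

V_GS = 3.20 V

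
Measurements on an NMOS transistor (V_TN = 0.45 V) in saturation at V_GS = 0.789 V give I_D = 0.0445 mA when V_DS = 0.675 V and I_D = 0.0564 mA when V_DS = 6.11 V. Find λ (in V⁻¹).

With V_GS fixed, I_D ∝ (1 + λ V_DS) in saturation, so I_D2/I_D1 = (1 + λ V_DS2)/(1 + λ V_DS1).
0.0564/0.0445 = 1.267 = (1 + 6.11 λ)/(1 + 0.675 λ).
Solving: λ (I_D1 V_DS2 − I_D2 V_DS1) = I_D2 − I_D1, so λ = (0.0564 − 0.0445) / (0.0445 × 6.11 − 0.0564 × 0.675) = 0.0119 / 0.234 = 0.0509 V⁻¹.

λ = 0.0509 V⁻¹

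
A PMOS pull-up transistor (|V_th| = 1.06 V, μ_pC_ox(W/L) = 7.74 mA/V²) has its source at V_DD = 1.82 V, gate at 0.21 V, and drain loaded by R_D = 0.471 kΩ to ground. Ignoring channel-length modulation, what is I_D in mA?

I_D = 1.17 mA

V_SG = V_DD − V_G = 1.82 − 0.21 = 1.61 V, so V_ov = 1.61 − 1.06 = 0.55 V.
Assume saturation: I_D = ½ k_p V_ov² = 0.5 × 7.74 × 0.55² = 1.17 mA, giving V_SD = V_DD − I_D R_D = 1.82 − 1.17 × 0.471 = 1.27 V.
V_SD = 1.27 V ≥ V_ov = 0.55 V, confirming saturation.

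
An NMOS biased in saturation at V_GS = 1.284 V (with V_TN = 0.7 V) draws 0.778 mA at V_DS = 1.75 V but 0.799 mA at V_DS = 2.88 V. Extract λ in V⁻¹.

With V_GS fixed, I_D ∝ (1 + λ V_DS) in saturation, so I_D2/I_D1 = (1 + λ V_DS2)/(1 + λ V_DS1).
0.799/0.778 = 1.027 = (1 + 2.88 λ)/(1 + 1.75 λ).
Solving: λ (I_D1 V_DS2 − I_D2 V_DS1) = I_D2 − I_D1, so λ = (0.799 − 0.778) / (0.778 × 2.88 − 0.799 × 1.75) = 0.021 / 0.842 = 0.0249 V⁻¹.

λ = 0.0249 V⁻¹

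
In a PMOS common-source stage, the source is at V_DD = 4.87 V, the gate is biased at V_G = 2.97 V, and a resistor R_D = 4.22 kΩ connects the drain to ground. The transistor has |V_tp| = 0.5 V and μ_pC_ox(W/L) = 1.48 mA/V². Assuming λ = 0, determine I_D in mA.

V_SG = V_DD − V_G = 4.87 − 2.97 = 1.9 V, so V_ov = 1.9 − 0.5 = 1.4 V.
Assume saturation: I_D = ½ k_p V_ov² = 0.5 × 1.48 × 1.4² = 1.45 mA, giving V_SD = V_DD − I_D R_D = 4.87 − 1.45 × 4.22 = -1.25 V.
But -1.25 V < V_ov = 1.4 V, so the device is actually in triode.
In triode I_D = k_p[V_ov V_SD − ½ V_SD²] and I_D = (V_DD − V_SD)/R_D. Equating: 3.12 V_SD² − 9.744 V_SD + 4.87 = 0, giving V_SD = 0.625 V (the root below V_ov).
I_D = (4.87 − 0.625) / 4.22 = 1.01 mA.

I_D = 1.01 mA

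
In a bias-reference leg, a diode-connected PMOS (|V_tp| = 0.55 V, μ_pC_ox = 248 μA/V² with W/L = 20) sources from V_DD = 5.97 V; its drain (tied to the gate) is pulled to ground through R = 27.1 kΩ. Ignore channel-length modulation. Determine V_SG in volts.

With gate tied to drain, V_SG = V_SD ≥ V_SG − |V_tp|, so the device is in saturation.
k_p = μ_pC_ox · (W/L) = 4.96 mA/V².
KCL at the drain: ½ k_p (V_SG − |V_tp|)² = (V_DD − V_SG)/R.
Let x = V_SG − 0.55. Then 67.2 x² + x − 5.42 = 0, giving x = 0.277 V (positive root), so V_SG = 0.827 V.
I_D = (V_DD − V_SG)/R = (5.97 − 0.827) / 27.1 = 0.19 mA.

V_SG = 0.827 V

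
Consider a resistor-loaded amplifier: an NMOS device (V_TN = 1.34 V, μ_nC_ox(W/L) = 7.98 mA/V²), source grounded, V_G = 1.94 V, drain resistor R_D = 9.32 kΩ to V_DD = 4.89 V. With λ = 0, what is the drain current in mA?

I_D = 0.512 mA

V_GS = V_G = 1.94 V, so V_ov = 1.94 − 1.34 = 0.6 V.
Assume saturation: I_D = ½ k_n V_ov² = 0.5 × 7.98 × 0.6² = 1.44 mA, giving V_DS = V_DD − I_D R_D = 4.89 − 1.44 × 9.32 = -8.5 V.
But -8.5 V < V_ov = 0.6 V, so the device is actually in triode.
In triode I_D = k_n[V_ov V_DS − ½ V_DS²] and I_D = (V_DD − V_DS)/R_D. Equating: 37.2 V_DS² − 45.62 V_DS + 4.89 = 0, giving V_DS = 0.119 V (the root below V_ov).
I_D = (4.89 − 0.119) / 9.32 = 0.512 mA.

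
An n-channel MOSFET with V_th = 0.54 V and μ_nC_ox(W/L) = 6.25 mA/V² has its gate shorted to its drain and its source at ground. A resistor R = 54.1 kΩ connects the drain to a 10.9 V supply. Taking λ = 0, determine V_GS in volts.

With gate tied to drain, V_GS = V_DS ≥ V_GS − V_th, so the device is in saturation.
KCL at the drain: ½ k_n (V_GS − V_th)² = (V_DD − V_GS)/R.
Let x = V_GS − 0.54. Then 169 x² + x − 10.36 = 0, giving x = 0.245 V (positive root), so V_GS = 0.785 V.
I_D = (V_DD − V_GS)/R = (10.9 − 0.785) / 54.1 = 0.187 mA.

V_GS = 0.785 V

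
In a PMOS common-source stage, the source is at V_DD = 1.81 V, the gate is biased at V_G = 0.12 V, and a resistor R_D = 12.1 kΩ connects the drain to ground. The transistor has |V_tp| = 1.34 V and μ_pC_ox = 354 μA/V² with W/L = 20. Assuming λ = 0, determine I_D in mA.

V_SG = V_DD − V_G = 1.81 − 0.12 = 1.69 V, so V_ov = 1.69 − 1.34 = 0.35 V.
k_p = μ_pC_ox · (W/L) = 7.08 mA/V².
Assume saturation: I_D = ½ k_p V_ov² = 0.5 × 7.08 × 0.35² = 0.434 mA, giving V_SD = V_DD − I_D R_D = 1.81 − 0.434 × 12.1 = -3.44 V.
But -3.44 V < V_ov = 0.35 V, so the device is actually in triode.
In triode I_D = k_p[V_ov V_SD − ½ V_SD²] and I_D = (V_DD − V_SD)/R_D. Equating: 42.8 V_SD² − 30.98 V_SD + 1.81 = 0, giving V_SD = 0.0641 V (the root below V_ov).
I_D = (1.81 − 0.0641) / 12.1 = 0.144 mA.

I_D = 0.144 mA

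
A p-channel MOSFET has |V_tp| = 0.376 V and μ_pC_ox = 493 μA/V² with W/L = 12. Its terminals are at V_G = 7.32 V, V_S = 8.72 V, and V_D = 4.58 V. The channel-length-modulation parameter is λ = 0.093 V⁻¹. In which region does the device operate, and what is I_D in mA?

V_SG = V_S − V_G = 8.72 − 7.32 = 1.4 V; V_SD = V_S − V_D = 8.72 − 4.58 = 4.14 V.
k_p = μ_pC_ox · (W/L) = 5.916 mA/V².
V_ov = V_SG − |V_tp| = 1.4 − 0.376 = 1.02 V.
Since V_SD = 4.14 V ≥ V_ov = 1.02 V, the device is in saturation.
I_D = ½ k_p V_ov² (1 + λ V_SD) = 0.5 × 5.916 × 1.02² × (1 + 0.093 × 4.14) = 4.3 mA.

Saturation; I_D = 4.30 mA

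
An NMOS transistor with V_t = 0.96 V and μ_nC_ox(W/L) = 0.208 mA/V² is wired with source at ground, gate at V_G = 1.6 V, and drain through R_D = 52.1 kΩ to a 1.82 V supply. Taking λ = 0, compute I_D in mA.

I_D = 0.0295 mA

V_GS = V_G = 1.6 V, so V_ov = 1.6 − 0.96 = 0.64 V.
Assume saturation: I_D = ½ k_n V_ov² = 0.5 × 0.208 × 0.64² = 0.0426 mA, giving V_DS = V_DD − I_D R_D = 1.82 − 0.0426 × 52.1 = -0.399 V.
But -0.399 V < V_ov = 0.64 V, so the device is actually in triode.
In triode I_D = k_n[V_ov V_DS − ½ V_DS²] and I_D = (V_DD − V_DS)/R_D. Equating: 5.42 V_DS² − 7.936 V_DS + 1.82 = 0, giving V_DS = 0.285 V (the root below V_ov).
I_D = (1.82 − 0.285) / 52.1 = 0.0295 mA.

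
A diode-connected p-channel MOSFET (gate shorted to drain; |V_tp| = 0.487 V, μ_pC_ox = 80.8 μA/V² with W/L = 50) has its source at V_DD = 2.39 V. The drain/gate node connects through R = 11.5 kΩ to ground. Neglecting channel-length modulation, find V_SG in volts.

With gate tied to drain, V_SG = V_SD ≥ V_SG − |V_tp|, so the device is in saturation.
k_p = μ_pC_ox · (W/L) = 4.04 mA/V².
KCL at the drain: ½ k_p (V_SG − |V_tp|)² = (V_DD − V_SG)/R.
Let x = V_SG − 0.487. Then 23.2 x² + x − 1.903 = 0, giving x = 0.266 V (positive root), so V_SG = 0.753 V.
I_D = (V_DD − V_SG)/R = (2.39 − 0.753) / 11.5 = 0.142 mA.

V_SG = 0.753 V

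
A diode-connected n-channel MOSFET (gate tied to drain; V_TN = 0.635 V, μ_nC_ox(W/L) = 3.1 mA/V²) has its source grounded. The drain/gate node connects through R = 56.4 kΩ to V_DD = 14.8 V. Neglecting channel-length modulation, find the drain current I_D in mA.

I_D = 0.244 mA

With gate tied to drain, V_GS = V_DS ≥ V_GS − V_TN, so the device is in saturation.
KCL at the drain: ½ k_n (V_GS − V_TN)² = (V_DD − V_GS)/R.
Let x = V_GS − 0.635. Then 87.4 x² + x − 14.17 = 0, giving x = 0.397 V (positive root), so V_GS = 1.03 V.
I_D = (V_DD − V_GS)/R = (14.8 − 1.03) / 56.4 = 0.244 mA.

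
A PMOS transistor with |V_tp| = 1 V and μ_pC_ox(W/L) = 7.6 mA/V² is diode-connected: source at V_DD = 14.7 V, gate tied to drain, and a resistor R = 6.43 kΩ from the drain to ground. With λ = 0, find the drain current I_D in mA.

I_D = 2.02 mA

With gate tied to drain, V_SG = V_SD ≥ V_SG − |V_tp|, so the device is in saturation.
KCL at the drain: ½ k_p (V_SG − |V_tp|)² = (V_DD − V_SG)/R.
Let x = V_SG − 1. Then 24.4 x² + x − 13.7 = 0, giving x = 0.729 V (positive root), so V_SG = 1.73 V.
I_D = (V_DD − V_SG)/R = (14.7 − 1.73) / 6.43 = 2.02 mA.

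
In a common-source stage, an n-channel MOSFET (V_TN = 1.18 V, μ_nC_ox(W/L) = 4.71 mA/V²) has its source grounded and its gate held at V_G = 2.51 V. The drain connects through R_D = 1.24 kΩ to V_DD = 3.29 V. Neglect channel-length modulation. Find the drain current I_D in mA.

V_GS = V_G = 2.51 V, so V_ov = 2.51 − 1.18 = 1.33 V.
Assume saturation: I_D = ½ k_n V_ov² = 0.5 × 4.71 × 1.33² = 4.17 mA, giving V_DS = V_DD − I_D R_D = 3.29 − 4.17 × 1.24 = -1.88 V.
But -1.88 V < V_ov = 1.33 V, so the device is actually in triode.
In triode I_D = k_n[V_ov V_DS − ½ V_DS²] and I_D = (V_DD − V_DS)/R_D. Equating: 2.92 V_DS² − 8.768 V_DS + 3.29 = 0, giving V_DS = 0.44 V (the root below V_ov).
I_D = (3.29 − 0.44) / 1.24 = 2.3 mA.

I_D = 2.30 mA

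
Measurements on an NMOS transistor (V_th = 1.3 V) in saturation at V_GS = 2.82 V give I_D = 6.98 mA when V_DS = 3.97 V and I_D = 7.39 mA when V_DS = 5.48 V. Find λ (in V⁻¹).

λ = 0.0460 V⁻¹

With V_GS fixed, I_D ∝ (1 + λ V_DS) in saturation, so I_D2/I_D1 = (1 + λ V_DS2)/(1 + λ V_DS1).
7.39/6.98 = 1.059 = (1 + 5.48 λ)/(1 + 3.97 λ).
Solving: λ (I_D1 V_DS2 − I_D2 V_DS1) = I_D2 − I_D1, so λ = (7.39 − 6.98) / (6.98 × 5.48 − 7.39 × 3.97) = 0.41 / 8.91 = 0.046 V⁻¹.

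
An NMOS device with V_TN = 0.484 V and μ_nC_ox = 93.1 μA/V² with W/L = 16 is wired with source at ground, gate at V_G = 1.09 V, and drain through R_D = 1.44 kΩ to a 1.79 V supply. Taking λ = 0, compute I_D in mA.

V_GS = V_G = 1.09 V, so V_ov = 1.09 − 0.484 = 0.606 V.
k_n = μ_nC_ox · (W/L) = 1.49 mA/V².
Assume saturation: I_D = ½ k_n V_ov² = 0.5 × 1.49 × 0.606² = 0.274 mA, giving V_DS = V_DD − I_D R_D = 1.79 − 0.274 × 1.44 = 1.4 V.
V_DS = 1.4 V ≥ V_ov = 0.606 V, confirming saturation.

I_D = 0.274 mA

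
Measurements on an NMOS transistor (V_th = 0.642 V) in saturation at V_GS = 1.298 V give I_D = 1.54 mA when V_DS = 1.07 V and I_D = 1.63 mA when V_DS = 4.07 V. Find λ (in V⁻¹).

With V_GS fixed, I_D ∝ (1 + λ V_DS) in saturation, so I_D2/I_D1 = (1 + λ V_DS2)/(1 + λ V_DS1).
1.63/1.54 = 1.058 = (1 + 4.07 λ)/(1 + 1.07 λ).
Solving: λ (I_D1 V_DS2 − I_D2 V_DS1) = I_D2 − I_D1, so λ = (1.63 − 1.54) / (1.54 × 4.07 − 1.63 × 1.07) = 0.09 / 4.52 = 0.0199 V⁻¹.

λ = 0.0199 V⁻¹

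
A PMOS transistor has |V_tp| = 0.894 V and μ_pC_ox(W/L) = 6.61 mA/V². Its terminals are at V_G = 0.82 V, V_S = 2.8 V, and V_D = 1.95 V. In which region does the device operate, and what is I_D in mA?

Triode; I_D = 3.71 mA

V_SG = V_S − V_G = 2.8 − 0.82 = 1.98 V; V_SD = V_S − V_D = 2.8 − 1.95 = 0.85 V.
V_ov = V_SG − |V_tp| = 1.98 − 0.894 = 1.09 V.
Since V_SD = 0.85 V < V_ov = 1.09 V, the device is in the triode region.
I_D = k_p [V_ov · V_SD − ½ V_SD²] = 6.61 × [1.09 × 0.85 − 0.5 × 0.85²] = 3.71 mA.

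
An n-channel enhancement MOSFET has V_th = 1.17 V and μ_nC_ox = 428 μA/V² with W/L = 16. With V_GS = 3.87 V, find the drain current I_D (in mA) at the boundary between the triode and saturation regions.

At the boundary V_DS = V_ov = V_GS − V_th = 3.87 − 1.17 = 2.7 V.
k_n = μ_nC_ox · (W/L) = 6.848 mA/V².
I_D = ½ k_n V_ov² = 0.5 × 6.848 × 2.7² = 25 mA.

I_D = 25.0 mA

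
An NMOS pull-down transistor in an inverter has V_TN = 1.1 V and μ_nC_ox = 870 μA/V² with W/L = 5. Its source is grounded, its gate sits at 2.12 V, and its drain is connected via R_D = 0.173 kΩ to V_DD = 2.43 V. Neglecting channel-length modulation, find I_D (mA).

V_GS = V_G = 2.12 V, so V_ov = 2.12 − 1.1 = 1.02 V.
k_n = μ_nC_ox · (W/L) = 4.35 mA/V².
Assume saturation: I_D = ½ k_n V_ov² = 0.5 × 4.35 × 1.02² = 2.26 mA, giving V_DS = V_DD − I_D R_D = 2.43 − 2.26 × 0.173 = 2.04 V.
V_DS = 2.04 V ≥ V_ov = 1.02 V, confirming saturation.

I_D = 2.26 mA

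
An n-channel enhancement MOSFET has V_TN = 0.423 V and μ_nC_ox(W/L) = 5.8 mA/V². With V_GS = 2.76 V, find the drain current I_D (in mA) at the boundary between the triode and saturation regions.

At the boundary V_DS = V_ov = V_GS − V_TN = 2.76 − 0.423 = 2.34 V.
I_D = ½ k_n V_ov² = 0.5 × 5.8 × 2.34² = 15.8 mA.

I_D = 15.8 mA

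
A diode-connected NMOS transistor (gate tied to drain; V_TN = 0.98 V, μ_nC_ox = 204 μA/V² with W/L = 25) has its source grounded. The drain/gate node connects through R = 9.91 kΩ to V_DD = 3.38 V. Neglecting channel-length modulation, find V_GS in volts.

V_GS = 1.27 V

With gate tied to drain, V_GS = V_DS ≥ V_GS − V_TN, so the device is in saturation.
k_n = μ_nC_ox · (W/L) = 5.1 mA/V².
KCL at the drain: ½ k_n (V_GS − V_TN)² = (V_DD − V_GS)/R.
Let x = V_GS − 0.98. Then 25.3 x² + x − 2.4 = 0, giving x = 0.289 V (positive root), so V_GS = 1.27 V.
I_D = (V_DD − V_GS)/R = (3.38 − 1.27) / 9.91 = 0.213 mA.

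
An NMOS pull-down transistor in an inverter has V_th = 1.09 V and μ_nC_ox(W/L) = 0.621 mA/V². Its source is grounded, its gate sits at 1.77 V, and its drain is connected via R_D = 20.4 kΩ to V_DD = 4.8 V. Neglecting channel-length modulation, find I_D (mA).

I_D = 0.144 mA

V_GS = V_G = 1.77 V, so V_ov = 1.77 − 1.09 = 0.68 V.
Assume saturation: I_D = ½ k_n V_ov² = 0.5 × 0.621 × 0.68² = 0.144 mA, giving V_DS = V_DD − I_D R_D = 4.8 − 0.144 × 20.4 = 1.87 V.
V_DS = 1.87 V ≥ V_ov = 0.68 V, confirming saturation.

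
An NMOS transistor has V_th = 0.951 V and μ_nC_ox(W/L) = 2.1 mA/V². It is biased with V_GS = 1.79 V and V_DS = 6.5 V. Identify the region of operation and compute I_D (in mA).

V_ov = V_GS − V_th = 1.79 − 0.951 = 0.839 V.
Since V_DS = 6.5 V ≥ V_ov = 0.839 V, the device is in saturation.
I_D = ½ k_n V_ov² = 0.5 × 2.1 × 0.839² = 0.739 mA.

Saturation; I_D = 0.739 mA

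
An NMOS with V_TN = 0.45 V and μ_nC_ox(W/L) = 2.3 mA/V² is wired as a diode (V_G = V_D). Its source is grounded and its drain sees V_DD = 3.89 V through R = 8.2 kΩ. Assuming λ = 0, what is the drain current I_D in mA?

I_D = 0.352 mA

With gate tied to drain, V_GS = V_DS ≥ V_GS − V_TN, so the device is in saturation.
KCL at the drain: ½ k_n (V_GS − V_TN)² = (V_DD − V_GS)/R.
Let x = V_GS − 0.45. Then 9.43 x² + x − 3.44 = 0, giving x = 0.553 V (positive root), so V_GS = 1 V.
I_D = (V_DD − V_GS)/R = (3.89 − 1) / 8.2 = 0.352 mA.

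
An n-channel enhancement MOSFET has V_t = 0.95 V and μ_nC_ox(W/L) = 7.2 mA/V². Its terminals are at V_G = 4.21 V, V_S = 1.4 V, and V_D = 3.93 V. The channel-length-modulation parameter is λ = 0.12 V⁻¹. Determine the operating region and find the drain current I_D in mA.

V_GS = V_G − V_S = 4.21 − 1.4 = 2.81 V; V_DS = V_D − V_S = 3.93 − 1.4 = 2.53 V.
V_ov = V_GS − V_t = 2.81 − 0.95 = 1.86 V.
Since V_DS = 2.53 V ≥ V_ov = 1.86 V, the device is in saturation.
I_D = ½ k_n V_ov² (1 + λ V_DS) = 0.5 × 7.2 × 1.86² × (1 + 0.12 × 2.53) = 16.2 mA.

Saturation; I_D = 16.2 mA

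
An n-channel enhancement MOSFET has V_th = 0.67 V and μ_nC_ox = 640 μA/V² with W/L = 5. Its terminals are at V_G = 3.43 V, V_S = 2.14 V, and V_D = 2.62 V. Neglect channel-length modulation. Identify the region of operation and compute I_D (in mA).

Triode; I_D = 0.584 mA

V_GS = V_G − V_S = 3.43 − 2.14 = 1.29 V; V_DS = V_D − V_S = 2.62 − 2.14 = 0.48 V.
k_n = μ_nC_ox · (W/L) = 3.2 mA/V².
V_ov = V_GS − V_th = 1.29 − 0.67 = 0.62 V.
Since V_DS = 0.48 V < V_ov = 0.62 V, the device is in the triode region.
I_D = k_n [V_ov · V_DS − ½ V_DS²] = 3.2 × [0.62 × 0.48 − 0.5 × 0.48²] = 0.584 mA.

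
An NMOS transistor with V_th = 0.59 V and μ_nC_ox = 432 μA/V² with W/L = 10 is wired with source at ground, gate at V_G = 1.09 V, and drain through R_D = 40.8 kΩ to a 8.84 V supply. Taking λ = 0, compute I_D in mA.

I_D = 0.214 mA

V_GS = V_G = 1.09 V, so V_ov = 1.09 − 0.59 = 0.5 V.
k_n = μ_nC_ox · (W/L) = 4.32 mA/V².
Assume saturation: I_D = ½ k_n V_ov² = 0.5 × 4.32 × 0.5² = 0.54 mA, giving V_DS = V_DD − I_D R_D = 8.84 − 0.54 × 40.8 = -13.2 V.
But -13.2 V < V_ov = 0.5 V, so the device is actually in triode.
In triode I_D = k_n[V_ov V_DS − ½ V_DS²] and I_D = (V_DD − V_DS)/R_D. Equating: 88.1 V_DS² − 89.13 V_DS + 8.84 = 0, giving V_DS = 0.111 V (the root below V_ov).
I_D = (8.84 − 0.111) / 40.8 = 0.214 mA.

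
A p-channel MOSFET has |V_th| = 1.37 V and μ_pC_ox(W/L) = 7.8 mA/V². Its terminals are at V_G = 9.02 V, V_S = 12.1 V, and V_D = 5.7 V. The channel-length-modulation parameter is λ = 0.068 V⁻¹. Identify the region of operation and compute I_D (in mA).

Saturation; I_D = 16.4 mA

V_SG = V_S − V_G = 12.1 − 9.02 = 3.08 V; V_SD = V_S − V_D = 12.1 − 5.7 = 6.4 V.
V_ov = V_SG − |V_th| = 3.08 − 1.37 = 1.71 V.
Since V_SD = 6.4 V ≥ V_ov = 1.71 V, the device is in saturation.
I_D = ½ k_p V_ov² (1 + λ V_SD) = 0.5 × 7.8 × 1.71² × (1 + 0.068 × 6.4) = 16.4 mA.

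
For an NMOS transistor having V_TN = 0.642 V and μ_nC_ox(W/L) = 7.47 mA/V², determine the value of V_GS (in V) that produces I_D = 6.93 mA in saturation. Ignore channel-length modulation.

In saturation I_D = ½ k_n (V_GS − V_TN)², so V_GS − V_TN = √(2 I_D / k_n) = √(2 × 6.93 / 7.47) = 1.36 V.
V_GS = 0.642 + 1.36 = 2 V.

V_GS = 2.00 V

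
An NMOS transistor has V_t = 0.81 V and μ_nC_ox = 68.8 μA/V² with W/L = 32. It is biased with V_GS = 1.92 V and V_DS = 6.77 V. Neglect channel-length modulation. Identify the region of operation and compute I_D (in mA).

Saturation; I_D = 1.36 mA

k_n = μ_nC_ox · (W/L) = 2.202 mA/V².
V_ov = V_GS − V_t = 1.92 − 0.81 = 1.11 V.
Since V_DS = 6.77 V ≥ V_ov = 1.11 V, the device is in saturation.
I_D = ½ k_n V_ov² = 0.5 × 2.202 × 1.11² = 1.36 mA.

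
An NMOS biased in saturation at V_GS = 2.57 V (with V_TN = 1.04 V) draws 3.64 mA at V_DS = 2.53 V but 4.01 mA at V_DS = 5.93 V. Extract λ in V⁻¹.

λ = 0.0323 V⁻¹

With V_GS fixed, I_D ∝ (1 + λ V_DS) in saturation, so I_D2/I_D1 = (1 + λ V_DS2)/(1 + λ V_DS1).
4.01/3.64 = 1.102 = (1 + 5.93 λ)/(1 + 2.53 λ).
Solving: λ (I_D1 V_DS2 − I_D2 V_DS1) = I_D2 − I_D1, so λ = (4.01 − 3.64) / (3.64 × 5.93 − 4.01 × 2.53) = 0.37 / 11.4 = 0.0323 V⁻¹.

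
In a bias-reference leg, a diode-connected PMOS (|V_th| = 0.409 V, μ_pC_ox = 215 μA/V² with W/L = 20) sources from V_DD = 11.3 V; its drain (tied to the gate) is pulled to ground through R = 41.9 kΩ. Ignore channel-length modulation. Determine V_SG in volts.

V_SG = 0.751 V

With gate tied to drain, V_SG = V_SD ≥ V_SG − |V_th|, so the device is in saturation.
k_p = μ_pC_ox · (W/L) = 4.3 mA/V².
KCL at the drain: ½ k_p (V_SG − |V_th|)² = (V_DD − V_SG)/R.
Let x = V_SG − 0.409. Then 90.1 x² + x − 10.89 = 0, giving x = 0.342 V (positive root), so V_SG = 0.751 V.
I_D = (V_DD − V_SG)/R = (11.3 − 0.751) / 41.9 = 0.252 mA.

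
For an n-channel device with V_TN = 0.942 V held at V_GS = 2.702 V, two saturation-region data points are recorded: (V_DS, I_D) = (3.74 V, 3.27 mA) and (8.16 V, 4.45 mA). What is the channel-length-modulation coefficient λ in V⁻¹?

With V_GS fixed, I_D ∝ (1 + λ V_DS) in saturation, so I_D2/I_D1 = (1 + λ V_DS2)/(1 + λ V_DS1).
4.45/3.27 = 1.361 = (1 + 8.16 λ)/(1 + 3.74 λ).
Solving: λ (I_D1 V_DS2 − I_D2 V_DS1) = I_D2 − I_D1, so λ = (4.45 − 3.27) / (3.27 × 8.16 − 4.45 × 3.74) = 1.18 / 10 = 0.118 V⁻¹.

λ = 0.118 V⁻¹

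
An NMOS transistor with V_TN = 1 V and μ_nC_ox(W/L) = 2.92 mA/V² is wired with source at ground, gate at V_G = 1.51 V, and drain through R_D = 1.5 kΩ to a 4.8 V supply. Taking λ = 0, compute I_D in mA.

V_GS = V_G = 1.51 V, so V_ov = 1.51 − 1 = 0.51 V.
Assume saturation: I_D = ½ k_n V_ov² = 0.5 × 2.92 × 0.51² = 0.38 mA, giving V_DS = V_DD − I_D R_D = 4.8 − 0.38 × 1.5 = 4.23 V.
V_DS = 4.23 V ≥ V_ov = 0.51 V, confirming saturation.

I_D = 0.380 mA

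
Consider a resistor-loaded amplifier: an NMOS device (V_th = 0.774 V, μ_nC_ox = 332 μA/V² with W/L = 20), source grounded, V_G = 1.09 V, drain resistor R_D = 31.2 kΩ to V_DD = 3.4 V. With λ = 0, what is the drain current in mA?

V_GS = V_G = 1.09 V, so V_ov = 1.09 − 0.774 = 0.316 V.
k_n = μ_nC_ox · (W/L) = 6.64 mA/V².
Assume saturation: I_D = ½ k_n V_ov² = 0.5 × 6.64 × 0.316² = 0.332 mA, giving V_DS = V_DD − I_D R_D = 3.4 − 0.332 × 31.2 = -6.94 V.
But -6.94 V < V_ov = 0.316 V, so the device is actually in triode.
In triode I_D = k_n[V_ov V_DS − ½ V_DS²] and I_D = (V_DD − V_DS)/R_D. Equating: 104 V_DS² − 66.47 V_DS + 3.4 = 0, giving V_DS = 0.0561 V (the root below V_ov).
I_D = (3.4 − 0.0561) / 31.2 = 0.107 mA.

I_D = 0.107 mA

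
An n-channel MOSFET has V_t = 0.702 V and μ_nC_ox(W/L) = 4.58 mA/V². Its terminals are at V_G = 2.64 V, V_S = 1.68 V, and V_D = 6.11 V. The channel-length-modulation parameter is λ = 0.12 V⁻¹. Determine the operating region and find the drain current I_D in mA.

V_GS = V_G − V_S = 2.64 − 1.68 = 0.96 V; V_DS = V_D − V_S = 6.11 − 1.68 = 4.43 V.
V_ov = V_GS − V_t = 0.96 − 0.702 = 0.258 V.
Since V_DS = 4.43 V ≥ V_ov = 0.258 V, the device is in saturation.
I_D = ½ k_n V_ov² (1 + λ V_DS) = 0.5 × 4.58 × 0.258² × (1 + 0.12 × 4.43) = 0.233 mA.

Saturation; I_D = 0.233 mA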